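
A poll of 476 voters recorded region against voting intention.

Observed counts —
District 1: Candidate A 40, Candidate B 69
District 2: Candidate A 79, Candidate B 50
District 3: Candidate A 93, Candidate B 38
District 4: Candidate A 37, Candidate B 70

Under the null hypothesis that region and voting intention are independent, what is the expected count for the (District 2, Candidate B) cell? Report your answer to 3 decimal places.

61.519

Row total (District 2) = 129; column total (Candidate B) = 227; grand total N = 476.
Expected count = (row total × column total) / N = 129 × 227 / 476 = 61.519.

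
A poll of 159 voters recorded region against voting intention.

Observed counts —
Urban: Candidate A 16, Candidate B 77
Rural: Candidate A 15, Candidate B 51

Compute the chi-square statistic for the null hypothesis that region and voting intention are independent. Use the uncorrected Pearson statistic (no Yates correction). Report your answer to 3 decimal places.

Row totals: 93, 66. Column totals: 31, 128. Grand total N = 159.
Expected counts (row total × column total / N):
  Urban, Candidate A: 93×31/159 = 18.1321
  Urban, Candidate B: 93×128/159 = 74.8679
  Rural, Candidate A: 66×31/159 = 12.8679
  Rural, Candidate B: 66×128/159 = 53.1321
Contributions (O − E)²/E:
  (16 − 18.1321)²/18.1321 = 0.2507
  (77 − 74.8679)²/74.8679 = 0.0607
  (15 − 12.8679)²/12.8679 = 0.3533
  (51 − 53.1321)²/53.1321 = 0.0856
χ² = 0.2507 + 0.0607 + 0.3533 + 0.0856 = 0.750

0.750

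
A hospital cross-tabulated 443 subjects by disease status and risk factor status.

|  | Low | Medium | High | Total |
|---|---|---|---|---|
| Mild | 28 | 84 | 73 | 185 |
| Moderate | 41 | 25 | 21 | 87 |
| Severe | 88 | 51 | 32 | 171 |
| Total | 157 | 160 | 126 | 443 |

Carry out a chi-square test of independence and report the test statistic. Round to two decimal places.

Grand total N = 443.
Expected counts (row total × column total / N):
  Mild, Low: 185×157/443 = 65.564
  Mild, Medium: 185×160/443 = 66.817
  Mild, High: 185×126/443 = 52.619
  Moderate, Low: 87×157/443 = 30.833
  Moderate, Medium: 87×160/443 = 31.422
  Moderate, High: 87×126/443 = 24.745
  Severe, Low: 171×157/443 = 60.603
  Severe, Medium: 171×160/443 = 61.761
  Severe, High: 171×126/443 = 48.637
Contributions (O − E)²/E:
  (28 − 65.564)²/65.564 = 21.5218
  (84 − 66.817)²/66.817 = 4.4189
  (73 − 52.619)²/52.619 = 7.8942
  (41 − 30.833)²/30.833 = 3.3525
  (25 − 31.422)²/31.422 = 1.3125
  (21 − 24.745)²/24.745 = 0.5668
  (88 − 60.603)²/60.603 = 12.3855
  (51 − 61.761)²/61.761 = 1.8750
  (32 − 48.637)²/48.637 = 5.6909
χ² = 21.5218 + 4.4189 + 7.8942 + 3.3525 + 1.3125 + 0.5668 + 12.3855 + 1.8750 + 5.6909 = 59.02

59.02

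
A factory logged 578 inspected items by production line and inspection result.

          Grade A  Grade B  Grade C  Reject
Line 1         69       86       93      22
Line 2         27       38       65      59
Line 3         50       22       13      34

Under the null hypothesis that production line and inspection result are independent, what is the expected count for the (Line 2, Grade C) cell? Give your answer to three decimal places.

55.915

Row total (Line 2) = 189; column total (Grade C) = 171; grand total N = 578.
Expected count = (row total × column total) / N = 189 × 171 / 578 = 55.915.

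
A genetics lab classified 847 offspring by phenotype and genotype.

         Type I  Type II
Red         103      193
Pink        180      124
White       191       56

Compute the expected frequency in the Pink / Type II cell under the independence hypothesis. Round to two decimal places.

Row total (Pink) = 304; column total (Type II) = 373; grand total N = 847.
Expected count = (row total × column total) / N = 304 × 373 / 847 = 133.87.

133.87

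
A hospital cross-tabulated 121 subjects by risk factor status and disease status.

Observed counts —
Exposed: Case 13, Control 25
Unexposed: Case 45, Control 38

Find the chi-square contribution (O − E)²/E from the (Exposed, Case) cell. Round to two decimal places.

Row total (Exposed) = 38; column total (Case) = 58; N = 121.
Expected count E = 38 × 58 / 121 = 18.215.
Contribution = (O − E)²/E = (13 − 18.215)² / 18.215 = 1.49.

1.49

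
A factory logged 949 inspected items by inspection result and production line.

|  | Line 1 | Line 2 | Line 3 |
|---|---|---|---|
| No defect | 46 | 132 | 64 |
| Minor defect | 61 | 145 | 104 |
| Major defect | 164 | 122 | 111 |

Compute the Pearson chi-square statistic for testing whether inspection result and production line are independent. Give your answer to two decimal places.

64.44

Row totals: 242, 310, 397. Column totals: 271, 399, 279. Grand total N = 949.
Expected counts (row total × column total / N):
  No defect, Line 1: 242×271/949 = 69.106
  No defect, Line 2: 242×399/949 = 101.747
  No defect, Line 3: 242×279/949 = 71.146
  Minor defect, Line 1: 310×271/949 = 88.525
  Minor defect, Line 2: 310×399/949 = 130.337
  Minor defect, Line 3: 310×279/949 = 91.138
  Major defect, Line 1: 397×271/949 = 113.369
  Major defect, Line 2: 397×399/949 = 166.916
  Major defect, Line 3: 397×279/949 = 116.715
Contributions (O − E)²/E:
  (46 − 69.106)²/69.106 = 7.7256
  (132 − 101.747)²/101.747 = 8.9953
  (64 − 71.146)²/71.146 = 0.7178
  (61 − 88.525)²/88.525 = 8.5583
  (145 − 130.337)²/130.337 = 1.6496
  (104 − 91.138)²/91.138 = 1.8152
  (164 − 113.369)²/113.369 = 22.6120
  (122 − 166.916)²/166.916 = 12.0866
  (111 − 116.715)²/116.715 = 0.2798
χ² = 7.7256 + 8.9953 + 0.7178 + 8.5583 + 1.6496 + 1.8152 + 22.6120 + 12.0866 + 0.2798 = 64.44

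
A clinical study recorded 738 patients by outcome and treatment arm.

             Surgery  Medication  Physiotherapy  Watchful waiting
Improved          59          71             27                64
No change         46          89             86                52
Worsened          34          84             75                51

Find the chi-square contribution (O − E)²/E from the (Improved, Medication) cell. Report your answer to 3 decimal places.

Row total (Improved) = 221; column total (Medication) = 244; N = 738.
Expected count E = 221 × 244 / 738 = 73.0678.
Contribution = (O − E)²/E = (71 − 73.0678)² / 73.0678 = 0.059.

0.059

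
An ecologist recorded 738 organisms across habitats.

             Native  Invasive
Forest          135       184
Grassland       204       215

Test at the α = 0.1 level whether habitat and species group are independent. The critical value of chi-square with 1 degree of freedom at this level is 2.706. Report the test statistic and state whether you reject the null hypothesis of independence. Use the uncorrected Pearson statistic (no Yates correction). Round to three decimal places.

Row totals: 319, 419. Column totals: 339, 399. Grand total N = 738.
Expected counts (row total × column total / N):
  Forest, Native: 319×339/738 = 146.5325
  Forest, Invasive: 319×399/738 = 172.4675
  Grassland, Native: 419×339/738 = 192.4675
  Grassland, Invasive: 419×399/738 = 226.5325
Contributions (O − E)²/E:
  (135 − 146.5325)²/146.5325 = 0.9076
  (184 − 172.4675)²/172.4675 = 0.7712
  (204 − 192.4675)²/192.4675 = 0.6910
  (215 − 226.5325)²/226.5325 = 0.5871
χ² = 0.9076 + 0.7712 + 0.6910 + 0.5871 = 2.957
df = (2−1)(2−1) = 1. Since 2.957 > 2.706, reject the null hypothesis of independence at α = 0.1.

2.957; reject H₀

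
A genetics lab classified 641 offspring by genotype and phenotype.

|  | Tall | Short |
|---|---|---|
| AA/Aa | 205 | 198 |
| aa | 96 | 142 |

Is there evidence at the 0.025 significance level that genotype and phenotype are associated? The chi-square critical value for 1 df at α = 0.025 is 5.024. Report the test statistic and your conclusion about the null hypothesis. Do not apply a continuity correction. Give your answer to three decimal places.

6.664; reject H₀

Row totals: 403, 238. Column totals: 301, 340. Grand total N = 641.
Expected counts (row total × column total / N):
  AA/Aa, Tall: 403×301/641 = 189.2402
  AA/Aa, Short: 403×340/641 = 213.7598
  aa, Tall: 238×301/641 = 111.7598
  aa, Short: 238×340/641 = 126.2402
Contributions (O − E)²/E:
  (205 − 189.2402)²/189.2402 = 1.3125
  (198 − 213.7598)²/213.7598 = 1.1619
  (96 − 111.7598)²/111.7598 = 2.2224
  (142 − 126.2402)²/126.2402 = 1.9675
χ² = 1.3125 + 1.1619 + 2.2224 + 1.9675 = 6.664
df = (2−1)(2−1) = 1. Since 6.664 > 5.024, reject the null hypothesis of independence at α = 0.025.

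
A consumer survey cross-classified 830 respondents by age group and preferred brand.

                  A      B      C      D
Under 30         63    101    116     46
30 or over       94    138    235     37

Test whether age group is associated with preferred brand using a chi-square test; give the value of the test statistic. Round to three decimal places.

15.719

Row totals: 326, 504. Column totals: 157, 239, 351, 83. Grand total N = 830.
Expected counts (row total × column total / N):
  Under 30, A: 326×157/830 = 61.6651
  Under 30, B: 326×239/830 = 93.8723
  Under 30, C: 326×351/830 = 137.8627
  Under 30, D: 326×83/830 = 32.6000
  30 or over, A: 504×157/830 = 95.3349
  30 or over, B: 504×239/830 = 145.1277
  30 or over, C: 504×351/830 = 213.1373
  30 or over, D: 504×83/830 = 50.4000
Contributions (O − E)²/E:
  (63 − 61.6651)²/61.6651 = 0.0289
  (101 − 93.8723)²/93.8723 = 0.5412
  (116 − 137.8627)²/137.8627 = 3.4671
  (46 − 32.6000)²/32.6000 = 5.5080
  (94 − 95.3349)²/95.3349 = 0.0187
  (138 − 145.1277)²/145.1277 = 0.3501
  (235 − 213.1373)²/213.1373 = 2.2426
  (37 − 50.4000)²/50.4000 = 3.5627
χ² = 0.0289 + 0.5412 + 3.4671 + 5.5080 + 0.0187 + 0.3501 + 2.2426 + 3.5627 = 15.719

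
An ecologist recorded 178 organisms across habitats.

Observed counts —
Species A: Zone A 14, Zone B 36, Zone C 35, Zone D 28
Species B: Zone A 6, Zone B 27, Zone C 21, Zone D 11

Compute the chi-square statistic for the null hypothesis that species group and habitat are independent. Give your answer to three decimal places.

Row totals: 113, 65. Column totals: 20, 63, 56, 39. Grand total N = 178.
Expected counts (row total × column total / N):
  Species A, Zone A: 113×20/178 = 12.6966
  Species A, Zone B: 113×63/178 = 39.9944
  Species A, Zone C: 113×56/178 = 35.5506
  Species A, Zone D: 113×39/178 = 24.7584
  Species B, Zone A: 65×20/178 = 7.3034
  Species B, Zone B: 65×63/178 = 23.0056
  Species B, Zone C: 65×56/178 = 20.4494
  Species B, Zone D: 65×39/178 = 14.2416
Contributions (O − E)²/E:
  (14 − 12.6966)²/12.6966 = 0.1338
  (36 − 39.9944)²/39.9944 = 0.3989
  (35 − 35.5506)²/35.5506 = 0.0085
  (28 − 24.7584)²/24.7584 = 0.4244
  (6 − 7.3034)²/7.3034 = 0.2326
  (27 − 23.0056)²/23.0056 = 0.6935
  (21 − 20.4494)²/20.4494 = 0.0148
  (11 − 14.2416)²/14.2416 = 0.7378
χ² = 0.1338 + 0.3989 + 0.0085 + 0.4244 + 0.2326 + 0.6935 + 0.0148 + 0.7378 = 2.644

2.644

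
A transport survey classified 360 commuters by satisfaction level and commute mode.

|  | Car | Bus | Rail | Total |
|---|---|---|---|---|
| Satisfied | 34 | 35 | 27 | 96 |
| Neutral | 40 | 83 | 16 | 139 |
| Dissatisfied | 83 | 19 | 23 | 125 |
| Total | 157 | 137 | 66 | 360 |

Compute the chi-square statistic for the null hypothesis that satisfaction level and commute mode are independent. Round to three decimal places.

66.281

Grand total N = 360.
Expected counts (row total × column total / N):
  Satisfied, Car: 96×157/360 = 41.8667
  Satisfied, Bus: 96×137/360 = 36.5333
  Satisfied, Rail: 96×66/360 = 17.6000
  Neutral, Car: 139×157/360 = 60.6194
  Neutral, Bus: 139×137/360 = 52.8972
  Neutral, Rail: 139×66/360 = 25.4833
  Dissatisfied, Car: 125×157/360 = 54.5139
  Dissatisfied, Bus: 125×137/360 = 47.5694
  Dissatisfied, Rail: 125×66/360 = 22.9167
Contributions (O − E)²/E:
  (34 − 41.8667)²/41.8667 = 1.4781
  (35 − 36.5333)²/36.5333 = 0.0644
  (27 − 17.6000)²/17.6000 = 5.0205
  (40 − 60.6194)²/60.6194 = 7.0136
  (83 − 52.8972)²/52.8972 = 17.1309
  (16 − 25.4833)²/25.4833 = 3.5291
  (83 − 54.5139)²/54.5139 = 14.8853
  (19 − 47.5694)²/47.5694 = 17.1583
  (23 − 22.9167)²/22.9167 = 0.0003
χ² = 1.4781 + 0.0644 + 5.0205 + 7.0136 + 17.1309 + 3.5291 + 14.8853 + 17.1583 + 0.0003 = 66.281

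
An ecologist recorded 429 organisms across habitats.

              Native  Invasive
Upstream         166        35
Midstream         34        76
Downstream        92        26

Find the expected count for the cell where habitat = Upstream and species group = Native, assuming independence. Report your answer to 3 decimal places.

Row total (Upstream) = 201; column total (Native) = 292; grand total N = 429.
Expected count = (row total × column total) / N = 201 × 292 / 429 = 136.811.

136.811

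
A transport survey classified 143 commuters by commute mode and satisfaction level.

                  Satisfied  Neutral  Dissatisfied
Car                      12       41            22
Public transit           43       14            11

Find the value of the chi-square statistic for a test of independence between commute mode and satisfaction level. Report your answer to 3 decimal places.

Row totals: 75, 68. Column totals: 55, 55, 33. Grand total N = 143.
Expected counts (row total × column total / N):
  Car, Satisfied: 75×55/143 = 28.8462
  Car, Neutral: 75×55/143 = 28.8462
  Car, Dissatisfied: 75×33/143 = 17.3077
  Public transit, Satisfied: 68×55/143 = 26.1538
  Public transit, Neutral: 68×55/143 = 26.1538
  Public transit, Dissatisfied: 68×33/143 = 15.6923
Contributions (O − E)²/E:
  (12 − 28.8462)²/28.8462 = 9.8382
  (41 − 28.8462)²/28.8462 = 5.1208
  (22 − 17.3077)²/17.3077 = 1.2721
  (43 − 26.1538)²/26.1538 = 10.8510
  (14 − 26.1538)²/26.1538 = 5.6479
  (11 − 15.6923)²/15.6923 = 1.4031
χ² = 9.8382 + 5.1208 + 1.2721 + 10.8510 + 5.6479 + 1.4031 = 34.133

34.133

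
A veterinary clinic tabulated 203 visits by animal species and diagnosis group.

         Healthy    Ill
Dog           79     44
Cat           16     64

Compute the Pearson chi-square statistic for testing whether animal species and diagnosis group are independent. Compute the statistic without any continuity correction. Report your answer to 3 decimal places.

38.083

Row totals: 123, 80. Column totals: 95, 108. Grand total N = 203.
Expected counts (row total × column total / N):
  Dog, Healthy: 123×95/203 = 57.5616
  Dog, Ill: 123×108/203 = 65.4384
  Cat, Healthy: 80×95/203 = 37.4384
  Cat, Ill: 80×108/203 = 42.5616
Contributions (O − E)²/E:
  (79 − 57.5616)²/57.5616 = 7.9846
  (44 − 65.4384)²/65.4384 = 7.0235
  (16 − 37.4384)²/37.4384 = 12.2763
  (64 − 42.5616)²/42.5616 = 10.7986
χ² = 7.9846 + 7.0235 + 12.2763 + 10.7986 = 38.083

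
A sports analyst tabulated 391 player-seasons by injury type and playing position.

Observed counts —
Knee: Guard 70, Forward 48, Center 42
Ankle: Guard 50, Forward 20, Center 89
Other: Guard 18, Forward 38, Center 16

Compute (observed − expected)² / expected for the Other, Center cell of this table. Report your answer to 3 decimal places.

Row total (Other) = 72; column total (Center) = 147; N = 391.
Expected count E = 72 × 147 / 391 = 27.0691.
Contribution = (O − E)²/E = (16 − 27.0691)² / 27.0691 = 4.526.

4.526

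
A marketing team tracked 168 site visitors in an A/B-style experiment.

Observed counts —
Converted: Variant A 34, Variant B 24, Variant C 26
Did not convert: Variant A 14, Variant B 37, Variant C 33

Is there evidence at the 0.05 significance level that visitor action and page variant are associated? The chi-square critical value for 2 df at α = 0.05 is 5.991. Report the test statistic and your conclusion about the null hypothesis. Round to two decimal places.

Row totals: 84, 84. Column totals: 48, 61, 59. Grand total N = 168.
Expected counts (row total × column total / N):
  Converted, Variant A: 84×48/168 = 24.000
  Converted, Variant B: 84×61/168 = 30.500
  Converted, Variant C: 84×59/168 = 29.500
  Did not convert, Variant A: 84×48/168 = 24.000
  Did not convert, Variant B: 84×61/168 = 30.500
  Did not convert, Variant C: 84×59/168 = 29.500
Contributions (O − E)²/E:
  (34 − 24.000)²/24.000 = 4.1667
  (24 − 30.500)²/30.500 = 1.3852
  (26 − 29.500)²/29.500 = 0.4153
  (14 − 24.000)²/24.000 = 4.1667
  (37 − 30.500)²/30.500 = 1.3852
  (33 − 29.500)²/29.500 = 0.4153
χ² = 4.1667 + 1.3852 + 0.4153 + 4.1667 + 1.3852 + 0.4153 = 11.93
df = (2−1)(3−1) = 2. Since 11.93 > 5.991, reject the null hypothesis of independence at α = 0.05.

11.93; reject H₀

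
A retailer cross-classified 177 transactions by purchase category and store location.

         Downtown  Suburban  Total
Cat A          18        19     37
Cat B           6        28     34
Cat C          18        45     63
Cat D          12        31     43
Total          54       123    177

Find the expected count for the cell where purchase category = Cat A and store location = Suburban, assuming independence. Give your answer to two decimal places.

Row total (Cat A) = 37; column total (Suburban) = 123; grand total N = 177.
Expected count = (row total × column total) / N = 37 × 123 / 177 = 25.71.

25.71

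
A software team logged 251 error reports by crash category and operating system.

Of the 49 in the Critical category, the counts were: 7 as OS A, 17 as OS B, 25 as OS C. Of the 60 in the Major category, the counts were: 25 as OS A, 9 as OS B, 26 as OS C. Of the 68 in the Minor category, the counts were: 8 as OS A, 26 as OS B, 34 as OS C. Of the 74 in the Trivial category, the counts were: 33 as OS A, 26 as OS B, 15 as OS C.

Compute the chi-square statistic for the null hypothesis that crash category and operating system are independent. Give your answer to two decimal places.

Row totals: 49, 60, 68, 74. Column totals: 73, 78, 100. Grand total N = 251.
Expected counts (row total × column total / N):
  Critical, OS A: 49×73/251 = 14.251
  Critical, OS B: 49×78/251 = 15.227
  Critical, OS C: 49×100/251 = 19.522
  Major, OS A: 60×73/251 = 17.450
  Major, OS B: 60×78/251 = 18.645
  Major, OS C: 60×100/251 = 23.904
  Minor, OS A: 68×73/251 = 19.777
  Minor, OS B: 68×78/251 = 21.131
  Minor, OS C: 68×100/251 = 27.092
  Trivial, OS A: 74×73/251 = 21.522
  Trivial, OS B: 74×78/251 = 22.996
  Trivial, OS C: 74×100/251 = 29.482
Contributions (O − E)²/E:
  (7 − 14.251)²/14.251 = 3.6894
  (17 − 15.227)²/15.227 = 0.2064
  (25 − 19.522)²/19.522 = 1.5372
  (25 − 17.450)²/17.450 = 3.2666
  (9 − 18.645)²/18.645 = 4.9893
  (26 − 23.904)²/23.904 = 0.1838
  (8 − 19.777)²/19.777 = 7.0131
  (26 − 21.131)²/21.131 = 1.1219
  (34 − 27.092)²/27.092 = 1.7614
  (33 − 21.522)²/21.522 = 6.1214
  (26 − 22.996)²/22.996 = 0.3924
  (15 − 29.482)²/29.482 = 7.1138
χ² = 3.6894 + 0.2064 + 1.5372 + 3.2666 + 4.9893 + 0.1838 + 7.0131 + 1.1219 + 1.7614 + 6.1214 + 0.3924 + 7.1138 = 37.40

37.40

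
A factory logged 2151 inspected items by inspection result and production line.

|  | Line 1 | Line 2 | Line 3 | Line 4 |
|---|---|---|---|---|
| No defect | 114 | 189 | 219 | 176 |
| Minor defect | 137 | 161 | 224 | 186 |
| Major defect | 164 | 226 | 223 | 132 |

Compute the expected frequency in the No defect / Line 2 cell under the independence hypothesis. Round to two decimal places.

186.91

Row total (No defect) = 698; column total (Line 2) = 576; grand total N = 2151.
Expected count = (row total × column total) / N = 698 × 576 / 2151 = 186.91.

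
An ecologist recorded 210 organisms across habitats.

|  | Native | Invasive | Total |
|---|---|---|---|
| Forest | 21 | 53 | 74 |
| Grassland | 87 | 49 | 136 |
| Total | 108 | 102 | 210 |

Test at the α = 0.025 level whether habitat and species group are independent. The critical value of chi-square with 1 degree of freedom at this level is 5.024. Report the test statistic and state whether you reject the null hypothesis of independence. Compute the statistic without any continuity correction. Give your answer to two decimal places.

24.30; reject H₀

Grand total N = 210.
Expected counts (row total × column total / N):
  Forest, Native: 74×108/210 = 38.057
  Forest, Invasive: 74×102/210 = 35.943
  Grassland, Native: 136×108/210 = 69.943
  Grassland, Invasive: 136×102/210 = 66.057
Contributions (O − E)²/E:
  (21 − 38.057)²/38.057 = 7.6449
  (53 − 35.943)²/35.943 = 8.0945
  (87 − 69.943)²/69.943 = 4.1597
  (49 − 66.057)²/66.057 = 4.4044
χ² = 7.6449 + 8.0945 + 4.1597 + 4.4044 = 24.30
df = (2−1)(2−1) = 1. Since 24.30 > 5.024, reject the null hypothesis of independence at α = 0.025.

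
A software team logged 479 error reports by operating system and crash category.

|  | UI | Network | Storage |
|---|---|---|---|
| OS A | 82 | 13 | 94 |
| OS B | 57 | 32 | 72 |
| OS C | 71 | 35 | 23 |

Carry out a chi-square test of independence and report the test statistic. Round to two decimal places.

Row totals: 189, 161, 129. Column totals: 210, 80, 189. Grand total N = 479.
Expected counts (row total × column total / N):
  OS A, UI: 189×210/479 = 82.860
  OS A, Network: 189×80/479 = 31.566
  OS A, Storage: 189×189/479 = 74.574
  OS B, UI: 161×210/479 = 70.585
  OS B, Network: 161×80/479 = 26.889
  OS B, Storage: 161×189/479 = 63.526
  OS C, UI: 129×210/479 = 56.555
  OS C, Network: 129×80/479 = 21.545
  OS C, Storage: 129×189/479 = 50.900
Contributions (O − E)²/E:
  (82 − 82.860)²/82.860 = 0.0089
  (13 − 31.566)²/31.566 = 10.9199
  (94 − 74.574)²/74.574 = 5.0603
  (57 − 70.585)²/70.585 = 2.6146
  (32 − 26.889)²/26.889 = 0.9715
  (72 − 63.526)²/63.526 = 1.1304
  (71 − 56.555)²/56.555 = 3.6895
  (35 − 21.545)²/21.545 = 8.4027
  (23 − 50.900)²/50.900 = 15.2929
χ² = 0.0089 + 10.9199 + 5.0603 + 2.6146 + 0.9715 + 1.1304 + 3.6895 + 8.4027 + 15.2929 = 48.09

48.09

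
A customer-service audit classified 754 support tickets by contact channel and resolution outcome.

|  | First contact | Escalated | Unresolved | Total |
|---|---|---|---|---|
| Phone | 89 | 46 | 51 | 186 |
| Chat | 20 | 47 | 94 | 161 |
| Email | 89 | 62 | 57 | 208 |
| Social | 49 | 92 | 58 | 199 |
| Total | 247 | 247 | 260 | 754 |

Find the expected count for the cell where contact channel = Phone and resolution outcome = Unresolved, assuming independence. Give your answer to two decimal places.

64.14

Row total (Phone) = 186; column total (Unresolved) = 260; grand total N = 754.
Expected count = (row total × column total) / N = 186 × 260 / 754 = 64.14.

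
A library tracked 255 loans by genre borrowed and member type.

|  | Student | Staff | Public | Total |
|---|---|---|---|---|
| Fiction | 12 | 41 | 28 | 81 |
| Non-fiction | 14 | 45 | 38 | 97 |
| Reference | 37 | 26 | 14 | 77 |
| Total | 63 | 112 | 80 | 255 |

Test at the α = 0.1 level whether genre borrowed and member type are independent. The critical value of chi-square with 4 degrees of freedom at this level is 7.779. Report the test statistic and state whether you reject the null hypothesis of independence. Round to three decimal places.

Grand total N = 255.
Expected counts (row total × column total / N):
  Fiction, Student: 81×63/255 = 20.01176
  Fiction, Staff: 81×112/255 = 35.57647
  Fiction, Public: 81×80/255 = 25.41176
  Non-fiction, Student: 97×63/255 = 23.96471
  Non-fiction, Staff: 97×112/255 = 42.60392
  Non-fiction, Public: 97×80/255 = 30.43137
  Reference, Student: 77×63/255 = 19.02353
  Reference, Staff: 77×112/255 = 33.81961
  Reference, Public: 77×80/255 = 24.15686
Contributions (O − E)²/E:
  (12 − 20.01176)²/20.01176 = 3.2075
  (41 − 35.57647)²/35.57647 = 0.8268
  (28 − 25.41176)²/25.41176 = 0.2636
  (14 − 23.96471)²/23.96471 = 4.1434
  (45 − 42.60392)²/42.60392 = 0.1348
  (38 − 30.43137)²/30.43137 = 1.8824
  (37 − 19.02353)²/19.02353 = 16.9870
  (26 − 33.81961)²/33.81961 = 1.8080
  (14 − 24.15686)²/24.15686 = 4.2705
χ² = 3.2075 + 0.8268 + 0.2636 + 4.1434 + 0.1348 + 1.8824 + 16.9870 + 1.8080 + 4.2705 = 33.524
df = (3−1)(3−1) = 4. Since 33.524 > 7.779, reject the null hypothesis of independence at α = 0.1.

33.524; reject H₀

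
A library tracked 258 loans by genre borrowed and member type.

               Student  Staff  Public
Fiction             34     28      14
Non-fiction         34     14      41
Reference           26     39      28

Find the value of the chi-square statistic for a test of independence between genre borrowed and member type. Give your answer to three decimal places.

24.246

Row totals: 76, 89, 93. Column totals: 94, 81, 83. Grand total N = 258.
Expected counts (row total × column total / N):
  Fiction, Student: 76×94/258 = 27.6899
  Fiction, Staff: 76×81/258 = 23.8605
  Fiction, Public: 76×83/258 = 24.4496
  Non-fiction, Student: 89×94/258 = 32.4264
  Non-fiction, Staff: 89×81/258 = 27.9419
  Non-fiction, Public: 89×83/258 = 28.6318
  Reference, Student: 93×94/258 = 33.8837
  Reference, Staff: 93×81/258 = 29.1977
  Reference, Public: 93×83/258 = 29.9186
Contributions (O − E)²/E:
  (34 − 27.6899)²/27.6899 = 1.4380
  (28 − 23.8605)²/23.8605 = 0.7182
  (14 − 24.4496)²/24.4496 = 4.4661
  (34 − 32.4264)²/32.4264 = 0.0764
  (14 − 27.9419)²/27.9419 = 6.9565
  (41 − 28.6318)²/28.6318 = 5.3427
  (26 − 33.8837)²/33.8837 = 1.8343
  (39 − 29.1977)²/29.1977 = 3.2908
  (28 − 29.9186)²/29.9186 = 0.1230
χ² = 1.4380 + 0.7182 + 4.4661 + 0.0764 + 6.9565 + 5.3427 + 1.8343 + 3.2908 + 0.1230 = 24.246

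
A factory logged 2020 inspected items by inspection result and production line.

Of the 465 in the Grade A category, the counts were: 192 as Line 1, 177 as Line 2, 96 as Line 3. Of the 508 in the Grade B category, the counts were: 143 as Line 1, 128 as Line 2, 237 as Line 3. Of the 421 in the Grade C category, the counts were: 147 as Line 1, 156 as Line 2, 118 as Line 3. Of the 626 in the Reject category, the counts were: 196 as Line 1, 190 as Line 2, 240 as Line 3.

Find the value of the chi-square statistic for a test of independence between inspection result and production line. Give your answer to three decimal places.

Row totals: 465, 508, 421, 626. Column totals: 678, 651, 691. Grand total N = 2020.
Expected counts (row total × column total / N):
  Grade A, Line 1: 465×678/2020 = 156.07426
  Grade A, Line 2: 465×651/2020 = 149.85891
  Grade A, Line 3: 465×691/2020 = 159.06683
  Grade B, Line 1: 508×678/2020 = 170.50693
  Grade B, Line 2: 508×651/2020 = 163.71683
  Grade B, Line 3: 508×691/2020 = 173.77624
  Grade C, Line 1: 421×678/2020 = 141.30594
  Grade C, Line 2: 421×651/2020 = 135.67871
  Grade C, Line 3: 421×691/2020 = 144.01535
  Reject, Line 1: 626×678/2020 = 210.11287
  Reject, Line 2: 626×651/2020 = 201.74554
  Reject, Line 3: 626×691/2020 = 214.14158
Contributions (O − E)²/E:
  (192 − 156.07426)²/156.07426 = 8.2695
  (177 − 149.85891)²/149.85891 = 4.9155
  (96 − 159.06683)²/159.06683 = 25.0047
  (143 − 170.50693)²/170.50693 = 4.4375
  (128 − 163.71683)²/163.71683 = 7.7921
  (237 − 173.77624)²/173.77624 = 23.0022
  (147 − 141.30594)²/141.30594 = 0.2294
  (156 − 135.67871)²/135.67871 = 3.0436
  (118 − 144.01535)²/144.01535 = 4.6995
  (196 − 210.11287)²/210.11287 = 0.9479
  (190 − 201.74554)²/201.74554 = 0.6838
  (240 − 214.14158)²/214.14158 = 3.1225
χ² = 8.2695 + 4.9155 + 25.0047 + 4.4375 + 7.7921 + 23.0022 + 0.2294 + 3.0436 + 4.6995 + 0.9479 + 0.6838 + 3.1225 = 86.148

86.148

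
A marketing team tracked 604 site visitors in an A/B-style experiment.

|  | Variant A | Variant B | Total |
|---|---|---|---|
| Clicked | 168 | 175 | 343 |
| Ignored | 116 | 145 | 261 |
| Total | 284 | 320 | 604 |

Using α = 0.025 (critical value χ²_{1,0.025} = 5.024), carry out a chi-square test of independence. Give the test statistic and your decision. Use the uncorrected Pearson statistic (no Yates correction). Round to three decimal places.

1.224; fail to reject H₀

Grand total N = 604.
Expected counts (row total × column total / N):
  Clicked, Variant A: 343×284/604 = 161.2781
  Clicked, Variant B: 343×320/604 = 181.7219
  Ignored, Variant A: 261×284/604 = 122.7219
  Ignored, Variant B: 261×320/604 = 138.2781
Contributions (O − E)²/E:
  (168 − 161.2781)²/161.2781 = 0.2802
  (175 − 181.7219)²/181.7219 = 0.2486
  (116 − 122.7219)²/122.7219 = 0.3682
  (145 − 138.2781)²/138.2781 = 0.3268
χ² = 0.2802 + 0.2486 + 0.3682 + 0.3268 = 1.224
df = (2−1)(2−1) = 1. Since 1.224 < 5.024, fail to reject the null hypothesis of independence at α = 0.025.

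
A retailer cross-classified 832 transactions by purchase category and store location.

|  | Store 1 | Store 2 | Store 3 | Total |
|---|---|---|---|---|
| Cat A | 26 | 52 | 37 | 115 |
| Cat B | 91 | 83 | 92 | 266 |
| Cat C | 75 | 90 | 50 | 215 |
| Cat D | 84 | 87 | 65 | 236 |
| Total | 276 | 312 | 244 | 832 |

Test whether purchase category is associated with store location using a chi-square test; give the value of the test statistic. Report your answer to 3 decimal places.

Grand total N = 832.
Expected counts (row total × column total / N):
  Cat A, Store 1: 115×276/832 = 38.1490
  Cat A, Store 2: 115×312/832 = 43.1250
  Cat A, Store 3: 115×244/832 = 33.7260
  Cat B, Store 1: 266×276/832 = 88.2404
  Cat B, Store 2: 266×312/832 = 99.7500
  Cat B, Store 3: 266×244/832 = 78.0096
  Cat C, Store 1: 215×276/832 = 71.3221
  Cat C, Store 2: 215×312/832 = 80.6250
  Cat C, Store 3: 215×244/832 = 63.0529
  Cat D, Store 1: 236×276/832 = 78.2885
  Cat D, Store 2: 236×312/832 = 88.5000
  Cat D, Store 3: 236×244/832 = 69.2115
Contributions (O − E)²/E:
  (26 − 38.1490)²/38.1490 = 3.8690
  (52 − 43.1250)²/43.1250 = 1.8264
  (37 − 33.7260)²/33.7260 = 0.3178
  (91 − 88.2404)²/88.2404 = 0.0863
  (83 − 99.7500)²/99.7500 = 2.8127
  (92 − 78.0096)²/78.0096 = 2.5091
  (75 − 71.3221)²/71.3221 = 0.1897
  (90 − 80.6250)²/80.6250 = 1.0901
  (50 − 63.0529)²/63.0529 = 2.7021
  (84 − 78.2885)²/78.2885 = 0.4167
  (87 − 88.5000)²/88.5000 = 0.0254
  (65 − 69.2115)²/69.2115 = 0.2563
χ² = 3.8690 + 1.8264 + 0.3178 + 0.0863 + 2.8127 + 2.5091 + 0.1897 + 1.0901 + 2.7021 + 0.4167 + 0.0254 + 0.2563 = 16.102

16.102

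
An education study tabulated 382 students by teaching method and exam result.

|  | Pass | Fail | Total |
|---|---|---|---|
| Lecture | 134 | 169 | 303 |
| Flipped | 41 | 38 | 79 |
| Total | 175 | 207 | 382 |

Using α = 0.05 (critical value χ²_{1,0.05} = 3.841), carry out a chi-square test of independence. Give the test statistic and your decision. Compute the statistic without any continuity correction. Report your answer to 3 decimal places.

Grand total N = 382.
Expected counts (row total × column total / N):
  Lecture, Pass: 303×175/382 = 138.8089
  Lecture, Fail: 303×207/382 = 164.1911
  Flipped, Pass: 79×175/382 = 36.1911
  Flipped, Fail: 79×207/382 = 42.8089
Contributions (O − E)²/E:
  (134 − 138.8089)²/138.8089 = 0.1666
  (169 − 164.1911)²/164.1911 = 0.1408
  (41 − 36.1911)²/36.1911 = 0.6390
  (38 − 42.8089)²/42.8089 = 0.5402
χ² = 0.1666 + 0.1408 + 0.6390 + 0.5402 = 1.487
df = (2−1)(2−1) = 1. Since 1.487 < 3.841, fail to reject the null hypothesis of independence at α = 0.05.

1.487; fail to reject H₀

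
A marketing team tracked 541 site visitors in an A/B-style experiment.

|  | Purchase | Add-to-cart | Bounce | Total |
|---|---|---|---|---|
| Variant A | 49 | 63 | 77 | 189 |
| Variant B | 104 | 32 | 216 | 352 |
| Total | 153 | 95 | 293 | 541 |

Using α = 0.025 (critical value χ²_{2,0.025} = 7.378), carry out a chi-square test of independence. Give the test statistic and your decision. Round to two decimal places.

Grand total N = 541.
Expected counts (row total × column total / N):
  Variant A, Purchase: 189×153/541 = 53.451
  Variant A, Add-to-cart: 189×95/541 = 33.189
  Variant A, Bounce: 189×293/541 = 102.360
  Variant B, Purchase: 352×153/541 = 99.549
  Variant B, Add-to-cart: 352×95/541 = 61.811
  Variant B, Bounce: 352×293/541 = 190.640
Contributions (O − E)²/E:
  (49 − 53.451)²/53.451 = 0.3706
  (63 − 33.189)²/33.189 = 26.7768
  (77 − 102.360)²/102.360 = 6.2830
  (104 − 99.549)²/99.549 = 0.1990
  (32 − 61.811)²/61.811 = 14.3776
  (216 − 190.640)²/190.640 = 3.3735
χ² = 0.3706 + 26.7768 + 6.2830 + 0.1990 + 14.3776 + 3.3735 = 51.38
df = (2−1)(3−1) = 2. Since 51.38 > 7.378, reject the null hypothesis of independence at α = 0.025.

51.38; reject H₀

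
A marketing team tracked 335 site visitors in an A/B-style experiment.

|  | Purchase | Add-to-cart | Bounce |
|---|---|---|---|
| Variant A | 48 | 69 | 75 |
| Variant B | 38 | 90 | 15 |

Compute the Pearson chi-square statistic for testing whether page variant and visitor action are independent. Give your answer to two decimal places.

Row totals: 192, 143. Column totals: 86, 159, 90. Grand total N = 335.
Expected counts (row total × column total / N):
  Variant A, Purchase: 192×86/335 = 49.290
  Variant A, Add-to-cart: 192×159/335 = 91.128
  Variant A, Bounce: 192×90/335 = 51.582
  Variant B, Purchase: 143×86/335 = 36.710
  Variant B, Add-to-cart: 143×159/335 = 67.872
  Variant B, Bounce: 143×90/335 = 38.418
Contributions (O − E)²/E:
  (48 − 49.290)²/49.290 = 0.0338
  (69 − 91.128)²/91.128 = 5.3732
  (75 − 51.582)²/51.582 = 10.6317
  (38 − 36.710)²/36.710 = 0.0453
  (90 − 67.872)²/67.872 = 7.2143
  (15 − 38.418)²/38.418 = 14.2746
χ² = 0.0338 + 5.3732 + 10.6317 + 0.0453 + 7.2143 + 14.2746 = 37.57

37.57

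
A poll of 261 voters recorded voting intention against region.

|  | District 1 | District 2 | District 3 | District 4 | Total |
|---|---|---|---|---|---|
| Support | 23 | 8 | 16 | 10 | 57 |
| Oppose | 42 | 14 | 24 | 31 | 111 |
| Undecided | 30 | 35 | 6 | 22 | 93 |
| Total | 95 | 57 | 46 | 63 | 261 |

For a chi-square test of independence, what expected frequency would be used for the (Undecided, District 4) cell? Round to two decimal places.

Row total (Undecided) = 93; column total (District 4) = 63; grand total N = 261.
Expected count = (row total × column total) / N = 93 × 63 / 261 = 22.45.

22.45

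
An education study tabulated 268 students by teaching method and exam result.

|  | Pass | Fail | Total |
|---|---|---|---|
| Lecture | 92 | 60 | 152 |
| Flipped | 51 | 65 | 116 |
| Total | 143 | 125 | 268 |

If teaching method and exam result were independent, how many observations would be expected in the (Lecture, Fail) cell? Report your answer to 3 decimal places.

Row total (Lecture) = 152; column total (Fail) = 125; grand total N = 268.
Expected count = (row total × column total) / N = 152 × 125 / 268 = 70.896.

70.896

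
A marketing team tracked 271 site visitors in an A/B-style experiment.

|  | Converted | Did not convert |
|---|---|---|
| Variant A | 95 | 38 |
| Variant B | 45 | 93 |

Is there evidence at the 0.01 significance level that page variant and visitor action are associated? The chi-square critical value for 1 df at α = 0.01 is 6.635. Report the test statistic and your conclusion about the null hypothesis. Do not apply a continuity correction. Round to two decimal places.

40.87; reject H₀

Row totals: 133, 138. Column totals: 140, 131. Grand total N = 271.
Expected counts (row total × column total / N):
  Variant A, Converted: 133×140/271 = 68.708
  Variant A, Did not convert: 133×131/271 = 64.292
  Variant B, Converted: 138×140/271 = 71.292
  Variant B, Did not convert: 138×131/271 = 66.708
Contributions (O − E)²/E:
  (95 − 68.708)²/68.708 = 10.0610
  (38 − 64.292)²/64.292 = 10.7520
  (45 − 71.292)²/71.292 = 9.6963
  (93 − 66.708)²/66.708 = 10.3626
χ² = 10.0610 + 10.7520 + 9.6963 + 10.3626 = 40.87
df = (2−1)(2−1) = 1. Since 40.87 > 6.635, reject the null hypothesis of independence at α = 0.01.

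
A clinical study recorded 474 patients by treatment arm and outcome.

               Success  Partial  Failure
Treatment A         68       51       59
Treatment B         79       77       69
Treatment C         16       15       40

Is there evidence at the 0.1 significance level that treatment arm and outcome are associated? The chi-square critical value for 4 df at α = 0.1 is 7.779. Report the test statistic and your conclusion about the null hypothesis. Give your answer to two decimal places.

17.43; reject H₀

Row totals: 178, 225, 71. Column totals: 163, 143, 168. Grand total N = 474.
Expected counts (row total × column total / N):
  Treatment A, Success: 178×163/474 = 61.2110
  Treatment A, Partial: 178×143/474 = 53.7004
  Treatment A, Failure: 178×168/474 = 63.0886
  Treatment B, Success: 225×163/474 = 77.3734
  Treatment B, Partial: 225×143/474 = 67.8797
  Treatment B, Failure: 225×168/474 = 79.7468
  Treatment C, Success: 71×163/474 = 24.4156
  Treatment C, Partial: 71×143/474 = 21.4198
  Treatment C, Failure: 71×168/474 = 25.1646
Contributions (O − E)²/E:
  (68 − 61.2110)²/61.2110 = 0.7530
  (51 − 53.7004)²/53.7004 = 0.1358
  (59 − 63.0886)²/63.0886 = 0.2650
  (79 − 77.3734)²/77.3734 = 0.0342
  (77 − 67.8797)²/67.8797 = 1.2254
  (69 − 79.7468)²/79.7468 = 1.4483
  (16 − 24.4156)²/24.4156 = 2.9007
  (15 − 21.4198)²/21.4198 = 1.9241
  (40 − 25.1646)²/25.1646 = 8.7460
χ² = 0.7530 + 0.1358 + 0.2650 + 0.0342 + 1.2254 + 1.4483 + 2.9007 + 1.9241 + 8.7460 = 17.43
df = (3−1)(3−1) = 4. Since 17.43 > 7.779, reject the null hypothesis of independence at α = 0.1.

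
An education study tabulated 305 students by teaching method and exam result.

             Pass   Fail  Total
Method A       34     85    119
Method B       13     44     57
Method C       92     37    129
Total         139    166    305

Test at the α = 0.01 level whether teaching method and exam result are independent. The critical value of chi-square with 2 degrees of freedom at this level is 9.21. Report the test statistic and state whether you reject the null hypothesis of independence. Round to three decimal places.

Grand total N = 305.
Expected counts (row total × column total / N):
  Method A, Pass: 119×139/305 = 54.2328
  Method A, Fail: 119×166/305 = 64.7672
  Method B, Pass: 57×139/305 = 25.9770
  Method B, Fail: 57×166/305 = 31.0230
  Method C, Pass: 129×139/305 = 58.7902
  Method C, Fail: 129×166/305 = 70.2098
Contributions (O − E)²/E:
  (34 − 54.2328)²/54.2328 = 7.5483
  (85 − 64.7672)²/64.7672 = 6.3206
  (13 − 25.9770)²/25.9770 = 6.4828
  (44 − 31.0230)²/31.0230 = 5.4283
  (92 − 58.7902)²/58.7902 = 18.7598
  (37 − 70.2098)²/70.2098 = 15.7085
χ² = 7.5483 + 6.3206 + 6.4828 + 5.4283 + 18.7598 + 15.7085 = 60.248
df = (3−1)(2−1) = 2. Since 60.248 > 9.21, reject the null hypothesis of independence at α = 0.01.

60.248; reject H₀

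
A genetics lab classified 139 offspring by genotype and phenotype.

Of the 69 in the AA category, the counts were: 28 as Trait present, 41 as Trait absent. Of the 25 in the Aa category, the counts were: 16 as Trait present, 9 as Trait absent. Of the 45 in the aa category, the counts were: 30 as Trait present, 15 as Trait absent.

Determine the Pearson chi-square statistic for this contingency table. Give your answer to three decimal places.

8.864

Row totals: 69, 25, 45. Column totals: 74, 65. Grand total N = 139.
Expected counts (row total × column total / N):
  AA, Trait present: 69×74/139 = 36.7338
  AA, Trait absent: 69×65/139 = 32.2662
  Aa, Trait present: 25×74/139 = 13.3094
  Aa, Trait absent: 25×65/139 = 11.6906
  aa, Trait present: 45×74/139 = 23.9568
  aa, Trait absent: 45×65/139 = 21.0432
Contributions (O − E)²/E:
  (28 − 36.7338)²/36.7338 = 2.0765
  (41 − 32.2662)²/32.2662 = 2.3641
  (16 − 13.3094)²/13.3094 = 0.5439
  (9 − 11.6906)²/11.6906 = 0.6192
  (30 − 23.9568)²/23.9568 = 1.5244
  (15 − 21.0432)²/21.0432 = 1.7355
χ² = 2.0765 + 2.3641 + 0.5439 + 0.6192 + 1.5244 + 1.7355 = 8.864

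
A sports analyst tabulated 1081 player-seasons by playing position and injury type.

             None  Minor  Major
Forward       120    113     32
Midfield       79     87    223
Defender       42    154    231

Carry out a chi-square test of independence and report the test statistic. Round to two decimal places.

Row totals: 265, 389, 427. Column totals: 241, 354, 486. Grand total N = 1081.
Expected counts (row total × column total / N):
  Forward, None: 265×241/1081 = 59.080
  Forward, Minor: 265×354/1081 = 86.781
  Forward, Major: 265×486/1081 = 119.140
  Midfield, None: 389×241/1081 = 86.724
  Midfield, Minor: 389×354/1081 = 127.388
  Midfield, Major: 389×486/1081 = 174.888
  Defender, None: 427×241/1081 = 95.196
  Defender, Minor: 427×354/1081 = 139.832
  Defender, Major: 427×486/1081 = 191.972
Contributions (O − E)²/E:
  (120 − 59.080)²/59.080 = 62.8173
  (113 − 86.781)²/86.781 = 7.9215
  (32 − 119.140)²/119.140 = 63.7349
  (79 − 86.724)²/86.724 = 0.6879
  (87 − 127.388)²/127.388 = 12.8049
  (223 − 174.888)²/174.888 = 13.2357
  (42 − 95.196)²/95.196 = 29.7262
  (154 − 139.832)²/139.832 = 1.4355
  (231 − 191.972)²/191.972 = 7.9344
χ² = 62.8173 + 7.9215 + 63.7349 + 0.6879 + 12.8049 + 13.2357 + 29.7262 + 1.4355 + 7.9344 = 200.30

200.30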